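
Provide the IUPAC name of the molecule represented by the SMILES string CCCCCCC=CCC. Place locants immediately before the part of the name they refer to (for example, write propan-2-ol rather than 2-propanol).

The longest carbon chain that includes the multiple bond has 10 carbons, so the parent hydride is decane.
There is one C=C double bond, indicated by the ending -ene.
Number the chain so that numbering from this end puts the double bond at C-3 rather than C-7.
With this numbering: the double bond between C-3 and C-4.
The name is dec-3-ene.

dec-3-ene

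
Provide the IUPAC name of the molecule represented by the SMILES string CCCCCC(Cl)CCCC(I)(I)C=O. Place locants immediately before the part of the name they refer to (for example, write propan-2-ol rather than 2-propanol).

The longest chain bearing the –CHO group is 11 carbons long (undecane).
The highest-priority functional group is an aldehyde (terminal –CHO), so the name ends in -al.
The numbering direction is chosen so that the aldehyde carbon is C-1 by definition.
With this numbering: a chloro group at C-6; two iodo groups at C-2.
The substituents are ordered alphabetically, ignoring any di-/tri- multipliers.
The name is 6-chloro-2,2-diiodoundecanal.

6-chloro-2,2-diiodoundecanal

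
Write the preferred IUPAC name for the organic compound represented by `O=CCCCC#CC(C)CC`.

Counting along the main chain through the –CHO group and the multiple bond gives 9 carbons: the parent is nonane.
An aldehyde (terminal –CHO) is the principal characteristic group, giving the suffix -al.
A C≡C triple bond in the chain gives the infix -yne-.
The numbering direction is chosen so that the aldehyde carbon is C-1 by definition.
This places the triple bond between C-5 and C-6; a methyl group at C-7.
Putting it together: 7-methylnon-5-ynal.

7-methylnon-5-ynal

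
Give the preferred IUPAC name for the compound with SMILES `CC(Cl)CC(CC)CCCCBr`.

The longest continuous carbon chain has 8 atoms, so the parent hydride is octane.
The numbering direction is chosen so that the substituent locant set {1,5,7} is lower than {2,4,8} at the first point of difference.
That gives a bromo group at C-1; a chloro group at C-7; an ethyl group at C-5.
Prefixes are listed alphabetically: bromo, chloro, ethyl.
The name is 1-bromo-7-chloro-5-ethyloctane.

1-bromo-7-chloro-5-ethyloctane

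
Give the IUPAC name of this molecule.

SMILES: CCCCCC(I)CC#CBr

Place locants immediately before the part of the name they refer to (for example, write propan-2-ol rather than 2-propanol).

The longest chain bearing the multiple bond is 9 carbons long (nonane).
There is one C≡C triple bond, indicated by the ending -yne.
The numbering direction is chosen so that numbering from this end puts the triple bond at C-1 rather than C-8.
This places the triple bond between C-1 and C-2; a bromo group at C-1; an iodo group at C-4.
Substituent prefixes are cited in alphabetical order (multiplying prefixes like di-/tri- are ignored for ordering).
The name is 1-bromo-4-iodonon-1-yne.

1-bromo-4-iodonon-1-yne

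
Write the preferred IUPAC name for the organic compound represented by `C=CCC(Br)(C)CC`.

The longest carbon chain that includes the multiple bond has 6 carbons, so the parent hydride is hexane.
The chain contains a C=C double bond, so the unsaturation ending is -ene.
The numbering direction is chosen so that numbering from this end puts the double bond at C-1 rather than C-5.
That gives the double bond between C-1 and C-2; a bromo group at C-4; a methyl group at C-4.
The substituents are ordered alphabetically, ignoring any di-/tri- multipliers.
Assembling the pieces gives 4-bromo-4-methylhex-1-ene.

4-bromo-4-methylhex-1-ene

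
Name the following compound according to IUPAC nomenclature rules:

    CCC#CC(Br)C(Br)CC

5,6-dibromooct-3-yne

The longest chain bearing the multiple bond is 8 carbons long (octane).
The chain contains a C≡C triple bond, so the unsaturation ending is -yne.
The numbering direction is chosen so that numbering from this end puts the triple bond at C-3 rather than C-5.
That gives the triple bond between C-3 and C-4; bromo groups at C-5 and C-6.
Putting it together: 5,6-dibromooct-3-yne.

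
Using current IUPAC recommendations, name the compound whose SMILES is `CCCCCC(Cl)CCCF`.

4-chloro-1-fluorononane

The parent chain contains 9 carbons (nonane).
Choose the numbering such that the substituent locant set {1,4} is lower than {6,9} at the first point of difference.
With this numbering: a chloro group at C-4; a fluoro group at C-1.
Prefixes are listed alphabetically: chloro, fluoro.
The name is 4-chloro-1-fluorononane.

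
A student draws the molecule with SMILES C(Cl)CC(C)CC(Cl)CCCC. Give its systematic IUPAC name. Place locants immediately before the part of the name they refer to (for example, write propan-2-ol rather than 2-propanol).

The longest carbon chain is 9 atoms: the parent is nonane.
Choose the numbering such that the substituent locant set {1,3,5} is lower than {5,7,9} at the first point of difference.
This places chloro groups at C-1 and C-5; a methyl group at C-3.
The substituents are ordered alphabetically, ignoring any di-/tri- multipliers.
The name is 1,5-dichloro-3-methylnonane.

1,5-dichloro-3-methylnonane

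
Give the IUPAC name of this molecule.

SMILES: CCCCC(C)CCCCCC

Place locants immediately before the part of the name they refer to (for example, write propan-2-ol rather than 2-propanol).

The longest carbon chain is 11 atoms: the parent is undecane.
The numbering direction is chosen so that the substituent locant set {5} is lower than {7} at the first point of difference.
With this numbering: a methyl group at C-5.
Assembling the pieces gives 5-methylundecane.

5-methylundecane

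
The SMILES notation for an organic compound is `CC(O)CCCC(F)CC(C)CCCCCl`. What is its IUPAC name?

The longest chain bearing the –OH group is 12 carbons long (dodecane).
The highest-priority functional group is an alcohol (–OH), so the name ends in -ol.
Number the chain so that numbering from this end puts the hydroxyl group at C-2 rather than C-11.
This places the hydroxyl at C-2; a chloro group at C-12; a fluoro group at C-6; a methyl group at C-8.
Substituent prefixes are cited in alphabetical order (multiplying prefixes like di-/tri- are ignored for ordering).
Assembling the pieces gives 12-chloro-6-fluoro-8-methyldodecan-2-ol.

12-chloro-6-fluoro-8-methyldodecan-2-ol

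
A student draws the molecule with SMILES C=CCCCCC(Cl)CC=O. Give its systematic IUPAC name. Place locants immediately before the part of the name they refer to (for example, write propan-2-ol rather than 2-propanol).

3-chloronon-8-enal

Counting along the main chain through the –CHO group and the multiple bond gives 9 carbons: the parent is nonane.
The principal characteristic group is an aldehyde (terminal –CHO), named with the suffix -al.
A C=C double bond in the chain gives the infix -ene-.
The numbering direction is chosen so that the aldehyde carbon is C-1 by definition.
This places the double bond between C-8 and C-9; a chloro group at C-3.
The name is 3-chloronon-8-enal.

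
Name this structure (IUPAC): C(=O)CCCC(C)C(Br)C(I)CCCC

The longest carbon chain that includes the –CHO group has 11 carbons, so the parent hydride is undecane.
The principal characteristic group is an aldehyde (terminal –CHO), named with the suffix -al.
Choose the numbering such that the aldehyde carbon is C-1 by definition.
That gives a bromo group at C-6; an iodo group at C-7; a methyl group at C-5.
Prefixes are listed alphabetically: bromo, iodo, methyl.
Putting it together: 6-bromo-7-iodo-5-methylundecanal.

6-bromo-7-iodo-5-methylundecanal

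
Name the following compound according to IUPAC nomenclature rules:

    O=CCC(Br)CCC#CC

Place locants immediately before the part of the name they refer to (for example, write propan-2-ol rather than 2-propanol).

The longest carbon chain that includes the –CHO group and the multiple bond has 8 carbons, so the parent hydride is octane.
An aldehyde (terminal –CHO) is the principal characteristic group, giving the suffix -al.
There is one C≡C triple bond, indicated by the ending -yne.
The numbering direction is chosen so that the aldehyde carbon is C-1 by definition.
That gives the triple bond between C-6 and C-7; a bromo group at C-3.
Assembling the pieces gives 3-bromooct-6-ynal.

3-bromooct-6-ynal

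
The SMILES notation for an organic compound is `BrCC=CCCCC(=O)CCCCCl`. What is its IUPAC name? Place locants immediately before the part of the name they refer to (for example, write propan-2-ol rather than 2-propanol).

11-bromo-1-chloroundec-9-en-5-one

The longest chain bearing the carbonyl and the multiple bond is 11 carbons long (undecane).
The highest-priority functional group is a ketone (C=O on an internal carbon), so the name ends in -one.
The chain contains a C=C double bond, so the unsaturation ending is -ene.
The numbering direction is chosen so that numbering from this end puts the carbonyl group at C-5 rather than C-7.
With this numbering: the carbonyl at C-5; the double bond between C-9 and C-10; a bromo group at C-11; a chloro group at C-1.
Prefixes are listed alphabetically: bromo, chloro.
The name is 11-bromo-1-chloroundec-9-en-5-one.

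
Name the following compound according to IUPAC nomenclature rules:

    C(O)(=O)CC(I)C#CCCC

3-iodooct-4-ynoic acid

The longest carbon chain that includes the –COOH group and the multiple bond has 8 carbons, so the parent hydride is octane.
A carboxylic acid (terminal –COOH) is the principal characteristic group, giving the suffix -oic acid.
There is one C≡C triple bond, indicated by the ending -yne.
The numbering direction is chosen so that the carboxylic acid carbon is C-1 by definition.
This places the triple bond between C-4 and C-5; an iodo group at C-3.
Putting it together: 3-iodooct-4-ynoic acid.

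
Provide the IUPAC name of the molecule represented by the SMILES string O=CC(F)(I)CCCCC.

The longest chain bearing the –CHO group is 7 carbons long (heptane).
The principal characteristic group is an aldehyde (terminal –CHO), named with the suffix -al.
Choose the numbering such that the aldehyde carbon is C-1 by definition.
With this numbering: a fluoro group at C-2; an iodo group at C-2.
Prefixes are listed alphabetically: fluoro, iodo.
Putting it together: 2-fluoro-2-iodoheptanal.

2-fluoro-2-iodoheptanal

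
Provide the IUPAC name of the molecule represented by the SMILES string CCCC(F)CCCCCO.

6-fluorononan-1-ol

Counting along the main chain through the –OH group gives 9 carbons: the parent is nonane.
An alcohol (–OH) is the principal characteristic group, giving the suffix -ol.
The numbering direction is chosen so that numbering from this end puts the hydroxyl group at C-1 rather than C-9.
That gives the hydroxyl at C-1; a fluoro group at C-6.
The name is 6-fluorononan-1-ol.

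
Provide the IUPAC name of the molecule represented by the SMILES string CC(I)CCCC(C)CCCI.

1,8-diiodo-4-methylnonane

The parent chain contains 9 carbons (nonane).
Choose the numbering such that the substituent locant set {1,4,8} is lower than {2,6,9} at the first point of difference.
That gives iodo groups at C-1 and C-8; a methyl group at C-4.
The substituents are ordered alphabetically, ignoring any di-/tri- multipliers.
Putting it together: 1,8-diiodo-4-methylnonane.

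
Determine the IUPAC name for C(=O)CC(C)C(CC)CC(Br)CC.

The longest chain bearing the –CHO group is 8 carbons long (octane).
The principal characteristic group is an aldehyde (terminal –CHO), named with the suffix -al.
The numbering direction is chosen so that the aldehyde carbon is C-1 by definition.
With this numbering: a bromo group at C-6; an ethyl group at C-4; a methyl group at C-3.
Substituent prefixes are cited in alphabetical order (multiplying prefixes like di-/tri- are ignored for ordering).
The name is 6-bromo-4-ethyl-3-methyloctanal.

6-bromo-4-ethyl-3-methyloctanal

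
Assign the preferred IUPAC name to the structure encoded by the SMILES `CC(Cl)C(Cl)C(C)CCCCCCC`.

2,3-dichloro-4-methylundecane

The longest carbon chain is 11 atoms: the parent is undecane.
Choose the numbering such that the substituent locant set {2,3,4} is lower than {8,9,10} at the first point of difference.
That gives chloro groups at C-2 and C-3; a methyl group at C-4.
The substituents are ordered alphabetically, ignoring any di-/tri- multipliers.
The name is 2,3-dichloro-4-methylundecane.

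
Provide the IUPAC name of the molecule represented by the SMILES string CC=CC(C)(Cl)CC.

4-chloro-4-methylhex-2-ene

Counting along the main chain through the multiple bond gives 6 carbons: the parent is hexane.
The chain contains a C=C double bond, so the unsaturation ending is -ene.
The numbering direction is chosen so that numbering from this end puts the double bond at C-2 rather than C-4.
With this numbering: the double bond between C-2 and C-3; a chloro group at C-4; a methyl group at C-4.
Substituent prefixes are cited in alphabetical order (multiplying prefixes like di-/tri- are ignored for ordering).
The name is 4-chloro-4-methylhex-2-ene.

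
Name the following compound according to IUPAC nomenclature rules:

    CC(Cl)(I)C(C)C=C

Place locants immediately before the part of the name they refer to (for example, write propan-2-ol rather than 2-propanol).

Counting along the main chain through the multiple bond gives 5 carbons: the parent is pentane.
A C=C double bond in the chain gives the infix -ene-.
The numbering direction is chosen so that numbering from this end puts the double bond at C-1 rather than C-4.
That gives the double bond between C-1 and C-2; a chloro group at C-4; an iodo group at C-4; a methyl group at C-3.
Substituent prefixes are cited in alphabetical order (multiplying prefixes like di-/tri- are ignored for ordering).
Putting it together: 4-chloro-4-iodo-3-methylpent-1-ene.

4-chloro-4-iodo-3-methylpent-1-ene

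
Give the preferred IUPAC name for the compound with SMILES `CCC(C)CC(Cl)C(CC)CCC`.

The longest carbon chain is 9 atoms: the parent is nonane.
Choose the numbering such that the substituent locant set {3,5,6} is lower than {4,5,7} at the first point of difference.
This places a chloro group at C-5; an ethyl group at C-6; a methyl group at C-3.
The substituents are ordered alphabetically, ignoring any di-/tri- multipliers.
The name is 5-chloro-6-ethyl-3-methylnonane.

5-chloro-6-ethyl-3-methylnonane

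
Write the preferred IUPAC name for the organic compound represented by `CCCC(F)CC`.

The parent chain contains 6 carbons (hexane).
The numbering direction is chosen so that the substituent locant set {3} is lower than {4} at the first point of difference.
With this numbering: a fluoro group at C-3.
The name is 3-fluorohexane.

3-fluorohexane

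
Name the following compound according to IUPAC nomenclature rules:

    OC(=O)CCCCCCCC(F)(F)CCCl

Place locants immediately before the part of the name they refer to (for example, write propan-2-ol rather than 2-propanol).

The longest chain bearing the –COOH group is 11 carbons long (undecane).
A carboxylic acid (terminal –COOH) is the principal characteristic group, giving the suffix -oic acid.
The numbering direction is chosen so that the carboxylic acid carbon is C-1 by definition.
This places a chloro group at C-11; two fluoro groups at C-9.
Substituent prefixes are cited in alphabetical order (multiplying prefixes like di-/tri- are ignored for ordering).
Assembling the pieces gives 11-chloro-9,9-difluoroundecanoic acid.

11-chloro-9,9-difluoroundecanoic acid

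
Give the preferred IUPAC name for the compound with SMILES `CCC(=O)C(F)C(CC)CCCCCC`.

The longest carbon chain that includes the carbonyl has 11 carbons, so the parent hydride is undecane.
The highest-priority functional group is a ketone (C=O on an internal carbon), so the name ends in -one.
Choose the numbering such that numbering from this end puts the carbonyl group at C-3 rather than C-9.
That gives the carbonyl at C-3; an ethyl group at C-5; a fluoro group at C-4.
The substituents are ordered alphabetically, ignoring any di-/tri- multipliers.
The name is 5-ethyl-4-fluoroundecan-3-one.

5-ethyl-4-fluoroundecan-3-one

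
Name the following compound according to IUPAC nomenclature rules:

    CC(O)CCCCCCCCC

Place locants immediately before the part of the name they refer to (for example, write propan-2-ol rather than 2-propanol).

undecan-2-ol

Counting along the main chain through the –OH group gives 11 carbons: the parent is undecane.
The principal characteristic group is an alcohol (–OH), named with the suffix -ol.
The numbering direction is chosen so that numbering from this end puts the hydroxyl group at C-2 rather than C-10.
With this numbering: the hydroxyl at C-2.
The name is undecan-2-ol.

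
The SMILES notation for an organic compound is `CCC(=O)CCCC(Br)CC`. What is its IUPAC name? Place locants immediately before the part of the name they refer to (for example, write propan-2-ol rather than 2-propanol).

7-bromononan-3-one

The longest chain bearing the carbonyl is 9 carbons long (nonane).
A ketone (C=O on an internal carbon) is the principal characteristic group, giving the suffix -one.
Choose the numbering such that numbering from this end puts the carbonyl group at C-3 rather than C-7.
This places the carbonyl at C-3; a bromo group at C-7.
The name is 7-bromononan-3-one.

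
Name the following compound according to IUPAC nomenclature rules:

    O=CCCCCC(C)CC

Counting along the main chain through the –CHO group gives 8 carbons: the parent is octane.
The highest-priority functional group is an aldehyde (terminal –CHO), so the name ends in -al.
Choose the numbering such that the aldehyde carbon is C-1 by definition.
That gives a methyl group at C-6.
Assembling the pieces gives 6-methyloctanal.

6-methyloctanal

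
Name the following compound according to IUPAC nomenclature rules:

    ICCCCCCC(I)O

1,7-diiodoheptan-1-ol

The longest chain bearing the –OH group is 7 carbons long (heptane).
The highest-priority functional group is an alcohol (–OH), so the name ends in -ol.
The numbering direction is chosen so that numbering from this end puts the hydroxyl group at C-1 rather than C-7.
This places the hydroxyl at C-1; iodo groups at C-1 and C-7.
The name is 1,7-diiodoheptan-1-ol.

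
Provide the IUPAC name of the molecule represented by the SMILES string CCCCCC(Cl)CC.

The parent chain contains 8 carbons (octane).
The numbering direction is chosen so that the substituent locant set {3} is lower than {6} at the first point of difference.
That gives a chloro group at C-3.
Assembling the pieces gives 3-chlorooctane.

3-chlorooctane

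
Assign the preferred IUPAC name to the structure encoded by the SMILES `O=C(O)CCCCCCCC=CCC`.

Counting along the main chain through the –COOH group and the multiple bond gives 12 carbons: the parent is dodecane.
The highest-priority functional group is a carboxylic acid (terminal –COOH), so the name ends in -oic acid.
A C=C double bond in the chain gives the infix -ene-.
Number the chain so that the carboxylic acid carbon is C-1 by definition.
With this numbering: the double bond between C-9 and C-10.
Putting it together: dodec-9-enoic acid.

dodec-9-enoic acid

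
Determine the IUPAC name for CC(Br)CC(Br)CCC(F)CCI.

6,8-dibromo-3-fluoro-1-iodononane

The parent chain contains 9 carbons (nonane).
Choose the numbering such that the substituent locant set {1,3,6,8} is lower than {2,4,7,9} at the first point of difference.
With this numbering: bromo groups at C-6 and C-8; a fluoro group at C-3; an iodo group at C-1.
Prefixes are listed alphabetically: bromo, fluoro, iodo.
Putting it together: 6,8-dibromo-3-fluoro-1-iodononane.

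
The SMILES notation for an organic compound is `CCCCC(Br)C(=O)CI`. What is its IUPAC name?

Counting along the main chain through the carbonyl gives 7 carbons: the parent is heptane.
The highest-priority functional group is a ketone (C=O on an internal carbon), so the name ends in -one.
Choose the numbering such that numbering from this end puts the carbonyl group at C-2 rather than C-6.
That gives the carbonyl at C-2; a bromo group at C-3; an iodo group at C-1.
The substituents are ordered alphabetically, ignoring any di-/tri- multipliers.
Putting it together: 3-bromo-1-iodoheptan-2-one.

3-bromo-1-iodoheptan-2-one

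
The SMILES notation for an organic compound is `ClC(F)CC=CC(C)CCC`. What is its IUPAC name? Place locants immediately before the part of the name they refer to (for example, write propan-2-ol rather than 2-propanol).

The longest carbon chain that includes the multiple bond has 8 carbons, so the parent hydride is octane.
The chain contains a C=C double bond, so the unsaturation ending is -ene.
The numbering direction is chosen so that numbering from this end puts the double bond at C-3 rather than C-5.
This places the double bond between C-3 and C-4; a chloro group at C-1; a fluoro group at C-1; a methyl group at C-5.
Substituent prefixes are cited in alphabetical order (multiplying prefixes like di-/tri- are ignored for ordering).
Putting it together: 1-chloro-1-fluoro-5-methyloct-3-ene.

1-chloro-1-fluoro-5-methyloct-3-ene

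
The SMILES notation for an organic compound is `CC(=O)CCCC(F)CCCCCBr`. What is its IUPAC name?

The longest chain bearing the carbonyl is 11 carbons long (undecane).
A ketone (C=O on an internal carbon) is the principal characteristic group, giving the suffix -one.
Number the chain so that numbering from this end puts the carbonyl group at C-2 rather than C-10.
That gives the carbonyl at C-2; a bromo group at C-11; a fluoro group at C-6.
Substituent prefixes are cited in alphabetical order (multiplying prefixes like di-/tri- are ignored for ordering).
Assembling the pieces gives 11-bromo-6-fluoroundecan-2-one.

11-bromo-6-fluoroundecan-2-one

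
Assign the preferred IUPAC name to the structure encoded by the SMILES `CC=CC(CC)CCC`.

The longest carbon chain that includes the multiple bond has 7 carbons, so the parent hydride is heptane.
There is one C=C double bond, indicated by the ending -ene.
The numbering direction is chosen so that numbering from this end puts the double bond at C-2 rather than C-5.
With this numbering: the double bond between C-2 and C-3; an ethyl group at C-4.
The name is 4-ethylhept-2-ene.

4-ethylhept-2-ene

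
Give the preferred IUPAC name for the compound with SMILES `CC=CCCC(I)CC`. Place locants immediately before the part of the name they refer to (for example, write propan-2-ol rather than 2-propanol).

6-iodooct-2-ene

The longest chain bearing the multiple bond is 8 carbons long (octane).
A C=C double bond in the chain gives the infix -ene-.
The numbering direction is chosen so that numbering from this end puts the double bond at C-2 rather than C-6.
That gives the double bond between C-2 and C-3; an iodo group at C-6.
The name is 6-iodooct-2-ene.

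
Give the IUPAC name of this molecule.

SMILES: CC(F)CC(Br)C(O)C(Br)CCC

The longest chain bearing the –OH group is 9 carbons long (nonane).
An alcohol (–OH) is the principal characteristic group, giving the suffix -ol.
Number the chain so that the substituent locant set {2,4,6} is lower than {4,6,8} at the first point of difference.
With this numbering: the hydroxyl at C-5; bromo groups at C-4 and C-6; a fluoro group at C-2.
Prefixes are listed alphabetically: bromo, fluoro.
Putting it together: 4,6-dibromo-2-fluorononan-5-ol.

4,6-dibromo-2-fluorononan-5-ol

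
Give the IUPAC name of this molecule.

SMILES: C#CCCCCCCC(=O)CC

The longest carbon chain that includes the carbonyl and the multiple bond has 11 carbons, so the parent hydride is undecane.
The highest-priority functional group is a ketone (C=O on an internal carbon), so the name ends in -one.
A C≡C triple bond in the chain gives the infix -yne-.
The numbering direction is chosen so that numbering from this end puts the carbonyl group at C-3 rather than C-9.
This places the carbonyl at C-3; the triple bond between C-10 and C-11.
Assembling the pieces gives undec-10-yn-3-one.

undec-10-yn-3-one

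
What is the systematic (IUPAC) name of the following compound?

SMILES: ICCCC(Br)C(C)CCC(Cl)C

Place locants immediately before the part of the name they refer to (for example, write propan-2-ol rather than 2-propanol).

The longest carbon chain is 9 atoms: the parent is nonane.
Number the chain so that the substituent locant set {1,4,5,8} is lower than {2,5,6,9} at the first point of difference.
That gives a bromo group at C-4; a chloro group at C-8; an iodo group at C-1; a methyl group at C-5.
Prefixes are listed alphabetically: bromo, chloro, iodo, methyl.
The name is 4-bromo-8-chloro-1-iodo-5-methylnonane.

4-bromo-8-chloro-1-iodo-5-methylnonane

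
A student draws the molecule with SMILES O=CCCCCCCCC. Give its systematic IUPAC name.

The longest carbon chain that includes the –CHO group has 9 carbons, so the parent hydride is nonane.
An aldehyde (terminal –CHO) is the principal characteristic group, giving the suffix -al.
Choose the numbering such that the aldehyde carbon is C-1 by definition.
The name is nonanal.

nonanal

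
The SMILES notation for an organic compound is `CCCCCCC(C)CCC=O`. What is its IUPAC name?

The longest carbon chain that includes the –CHO group has 10 carbons, so the parent hydride is decane.
The principal characteristic group is an aldehyde (terminal –CHO), named with the suffix -al.
Number the chain so that the aldehyde carbon is C-1 by definition.
That gives a methyl group at C-4.
The name is 4-methyldecanal.

4-methyldecanal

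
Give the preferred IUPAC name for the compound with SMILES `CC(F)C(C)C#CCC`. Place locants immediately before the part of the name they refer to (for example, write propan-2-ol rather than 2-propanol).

6-fluoro-5-methylhept-3-yne

Counting along the main chain through the multiple bond gives 7 carbons: the parent is heptane.
There is one C≡C triple bond, indicated by the ending -yne.
The numbering direction is chosen so that numbering from this end puts the triple bond at C-3 rather than C-4.
This places the triple bond between C-3 and C-4; a fluoro group at C-6; a methyl group at C-5.
The substituents are ordered alphabetically, ignoring any di-/tri- multipliers.
Assembling the pieces gives 6-fluoro-5-methylhept-3-yne.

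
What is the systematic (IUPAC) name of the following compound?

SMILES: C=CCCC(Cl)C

5-chlorohex-1-ene

Counting along the main chain through the multiple bond gives 6 carbons: the parent is hexane.
A C=C double bond in the chain gives the infix -ene-.
Choose the numbering such that numbering from this end puts the double bond at C-1 rather than C-5.
With this numbering: the double bond between C-1 and C-2; a chloro group at C-5.
Putting it together: 5-chlorohex-1-ene.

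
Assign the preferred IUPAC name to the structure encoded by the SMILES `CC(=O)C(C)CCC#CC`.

Counting along the main chain through the carbonyl and the multiple bond gives 8 carbons: the parent is octane.
The principal characteristic group is a ketone (C=O on an internal carbon), named with the suffix -one.
There is one C≡C triple bond, indicated by the ending -yne.
Choose the numbering such that numbering from this end puts the carbonyl group at C-2 rather than C-7.
With this numbering: the carbonyl at C-2; the triple bond between C-6 and C-7; a methyl group at C-3.
Assembling the pieces gives 3-methyloct-6-yn-2-one.

3-methyloct-6-yn-2-one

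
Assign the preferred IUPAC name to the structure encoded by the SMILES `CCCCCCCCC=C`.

The longest chain bearing the multiple bond is 10 carbons long (decane).
The chain contains a C=C double bond, so the unsaturation ending is -ene.
Choose the numbering such that numbering from this end puts the double bond at C-1 rather than C-9.
With this numbering: the double bond between C-1 and C-2.
Putting it together: dec-1-ene.

dec-1-ene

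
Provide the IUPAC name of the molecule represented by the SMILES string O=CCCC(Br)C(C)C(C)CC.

4-bromo-5,6-dimethyloctanal

The longest chain bearing the –CHO group is 8 carbons long (octane).
The principal characteristic group is an aldehyde (terminal –CHO), named with the suffix -al.
The numbering direction is chosen so that the aldehyde carbon is C-1 by definition.
With this numbering: a bromo group at C-4; methyl groups at C-5 and C-6.
Prefixes are listed alphabetically: bromo, methyl.
Putting it together: 4-bromo-5,6-dimethyloctanal.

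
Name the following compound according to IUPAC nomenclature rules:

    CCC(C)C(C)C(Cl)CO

2-chloro-3,4-dimethylhexan-1-ol

The longest chain bearing the –OH group is 6 carbons long (hexane).
The highest-priority functional group is an alcohol (–OH), so the name ends in -ol.
Number the chain so that numbering from this end puts the hydroxyl group at C-1 rather than C-6.
This places the hydroxyl at C-1; a chloro group at C-2; methyl groups at C-3 and C-4.
The substituents are ordered alphabetically, ignoring any di-/tri- multipliers.
Assembling the pieces gives 2-chloro-3,4-dimethylhexan-1-ol.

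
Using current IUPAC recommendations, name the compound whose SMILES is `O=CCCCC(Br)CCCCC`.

5-bromodecanal

Counting along the main chain through the –CHO group gives 10 carbons: the parent is decane.
An aldehyde (terminal –CHO) is the principal characteristic group, giving the suffix -al.
Choose the numbering such that the aldehyde carbon is C-1 by definition.
With this numbering: a bromo group at C-5.
The name is 5-bromodecanal.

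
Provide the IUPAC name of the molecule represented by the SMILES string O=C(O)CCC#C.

The longest carbon chain that includes the –COOH group and the multiple bond has 5 carbons, so the parent hydride is pentane.
The principal characteristic group is a carboxylic acid (terminal –COOH), named with the suffix -oic acid.
A C≡C triple bond in the chain gives the infix -yne-.
Choose the numbering such that the carboxylic acid carbon is C-1 by definition.
That gives the triple bond between C-4 and C-5.
Putting it together: pent-4-ynoic acid.

pent-4-ynoic acid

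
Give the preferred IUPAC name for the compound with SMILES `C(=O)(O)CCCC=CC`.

The longest chain bearing the –COOH group and the multiple bond is 7 carbons long (heptane).
The highest-priority functional group is a carboxylic acid (terminal –COOH), so the name ends in -oic acid.
There is one C=C double bond, indicated by the ending -ene.
Number the chain so that the carboxylic acid carbon is C-1 by definition.
This places the double bond between C-5 and C-6.
Assembling the pieces gives hept-5-enoic acid.

hept-5-enoic acid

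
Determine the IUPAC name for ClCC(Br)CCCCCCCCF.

2-bromo-1-chloro-10-fluorodecane

The parent chain contains 10 carbons (decane).
The numbering direction is chosen so that the substituent locant set {1,2,10} is lower than {1,9,10} at the first point of difference.
That gives a bromo group at C-2; a chloro group at C-1; a fluoro group at C-10.
Prefixes are listed alphabetically: bromo, chloro, fluoro.
The name is 2-bromo-1-chloro-10-fluorodecane.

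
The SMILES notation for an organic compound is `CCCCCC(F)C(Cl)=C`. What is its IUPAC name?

2-chloro-3-fluorooct-1-ene

The longest chain bearing the multiple bond is 8 carbons long (octane).
The chain contains a C=C double bond, so the unsaturation ending is -ene.
Choose the numbering such that numbering from this end puts the double bond at C-1 rather than C-7.
This places the double bond between C-1 and C-2; a chloro group at C-2; a fluoro group at C-3.
Prefixes are listed alphabetically: chloro, fluoro.
The name is 2-chloro-3-fluorooct-1-ene.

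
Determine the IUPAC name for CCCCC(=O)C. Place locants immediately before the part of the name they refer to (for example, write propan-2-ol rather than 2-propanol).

Counting along the main chain through the carbonyl gives 6 carbons: the parent is hexane.
The principal characteristic group is a ketone (C=O on an internal carbon), named with the suffix -one.
Number the chain so that numbering from this end puts the carbonyl group at C-2 rather than C-5.
That gives the carbonyl at C-2.
The name is hexan-2-one.

hexan-2-one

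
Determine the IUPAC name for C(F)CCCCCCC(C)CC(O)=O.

Counting along the main chain through the –COOH group gives 10 carbons: the parent is decane.
A carboxylic acid (terminal –COOH) is the principal characteristic group, giving the suffix -oic acid.
The numbering direction is chosen so that the carboxylic acid carbon is C-1 by definition.
This places a fluoro group at C-10; a methyl group at C-3.
Substituent prefixes are cited in alphabetical order (multiplying prefixes like di-/tri- are ignored for ordering).
Putting it together: 10-fluoro-3-methyldecanoic acid.

10-fluoro-3-methyldecanoic acid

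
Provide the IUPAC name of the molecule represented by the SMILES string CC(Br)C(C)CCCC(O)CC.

The longest chain bearing the –OH group is 9 carbons long (nonane).
The highest-priority functional group is an alcohol (–OH), so the name ends in -ol.
The numbering direction is chosen so that numbering from this end puts the hydroxyl group at C-3 rather than C-7.
This places the hydroxyl at C-3; a bromo group at C-8; a methyl group at C-7.
The substituents are ordered alphabetically, ignoring any di-/tri- multipliers.
Putting it together: 8-bromo-7-methylnonan-3-ol.

8-bromo-7-methylnonan-3-ol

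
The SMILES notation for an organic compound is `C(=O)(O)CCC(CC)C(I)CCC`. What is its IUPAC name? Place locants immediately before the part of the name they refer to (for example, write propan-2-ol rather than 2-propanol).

4-ethyl-5-iodooctanoic acid

The longest carbon chain that includes the –COOH group has 8 carbons, so the parent hydride is octane.
The highest-priority functional group is a carboxylic acid (terminal –COOH), so the name ends in -oic acid.
Choose the numbering such that the carboxylic acid carbon is C-1 by definition.
This places an ethyl group at C-4; an iodo group at C-5.
Substituent prefixes are cited in alphabetical order (multiplying prefixes like di-/tri- are ignored for ordering).
Assembling the pieces gives 4-ethyl-5-iodooctanoic acid.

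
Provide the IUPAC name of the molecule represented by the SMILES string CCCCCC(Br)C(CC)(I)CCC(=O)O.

5-bromo-4-ethyl-4-iododecanoic acid

The longest chain bearing the –COOH group is 10 carbons long (decane).
The principal characteristic group is a carboxylic acid (terminal –COOH), named with the suffix -oic acid.
Choose the numbering such that the carboxylic acid carbon is C-1 by definition.
This places a bromo group at C-5; an ethyl group at C-4; an iodo group at C-4.
Prefixes are listed alphabetically: bromo, ethyl, iodo.
Putting it together: 5-bromo-4-ethyl-4-iododecanoic acid.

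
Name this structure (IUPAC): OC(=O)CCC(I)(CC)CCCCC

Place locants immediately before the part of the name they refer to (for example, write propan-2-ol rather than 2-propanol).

4-ethyl-4-iodononanoic acid

The longest carbon chain that includes the –COOH group has 9 carbons, so the parent hydride is nonane.
The principal characteristic group is a carboxylic acid (terminal –COOH), named with the suffix -oic acid.
The numbering direction is chosen so that the carboxylic acid carbon is C-1 by definition.
That gives an ethyl group at C-4; an iodo group at C-4.
The substituents are ordered alphabetically, ignoring any di-/tri- multipliers.
The name is 4-ethyl-4-iodononanoic acid.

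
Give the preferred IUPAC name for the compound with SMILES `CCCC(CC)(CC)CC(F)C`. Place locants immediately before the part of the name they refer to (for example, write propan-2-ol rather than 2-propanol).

4,4-diethyl-2-fluoroheptane

The longest carbon chain is 7 atoms: the parent is heptane.
Choose the numbering such that the substituent locant set {2,4,4} is lower than {4,4,6} at the first point of difference.
That gives two ethyl groups at C-4; a fluoro group at C-2.
Prefixes are listed alphabetically: ethyl, fluoro.
The name is 4,4-diethyl-2-fluoroheptane.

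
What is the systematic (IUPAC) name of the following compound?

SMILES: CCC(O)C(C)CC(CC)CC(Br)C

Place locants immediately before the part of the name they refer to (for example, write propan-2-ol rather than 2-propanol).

The longest chain bearing the –OH group is 9 carbons long (nonane).
An alcohol (–OH) is the principal characteristic group, giving the suffix -ol.
Number the chain so that numbering from this end puts the hydroxyl group at C-3 rather than C-7.
This places the hydroxyl at C-3; a bromo group at C-8; an ethyl group at C-6; a methyl group at C-4.
Substituent prefixes are cited in alphabetical order (multiplying prefixes like di-/tri- are ignored for ordering).
Putting it together: 8-bromo-6-ethyl-4-methylnonan-3-ol.

8-bromo-6-ethyl-4-methylnonan-3-ol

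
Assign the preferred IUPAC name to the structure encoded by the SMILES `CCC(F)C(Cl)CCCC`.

4-chloro-3-fluorooctane

The longest carbon chain is 8 atoms: the parent is octane.
The numbering direction is chosen so that the substituent locant set {3,4} is lower than {5,6} at the first point of difference.
With this numbering: a chloro group at C-4; a fluoro group at C-3.
Prefixes are listed alphabetically: chloro, fluoro.
Assembling the pieces gives 4-chloro-3-fluorooctane.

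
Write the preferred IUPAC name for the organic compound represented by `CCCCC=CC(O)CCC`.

Counting along the main chain through the –OH group and the multiple bond gives 10 carbons: the parent is decane.
The principal characteristic group is an alcohol (–OH), named with the suffix -ol.
There is one C=C double bond, indicated by the ending -ene.
Choose the numbering such that numbering from this end puts the hydroxyl group at C-4 rather than C-7.
This places the hydroxyl at C-4; the double bond between C-5 and C-6.
Assembling the pieces gives dec-5-en-4-ol.

dec-5-en-4-ol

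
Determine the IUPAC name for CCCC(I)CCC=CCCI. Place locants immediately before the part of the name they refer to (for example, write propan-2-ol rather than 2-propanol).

Counting along the main chain through the multiple bond gives 10 carbons: the parent is decane.
The chain contains a C=C double bond, so the unsaturation ending is -ene.
The numbering direction is chosen so that numbering from this end puts the double bond at C-3 rather than C-7.
This places the double bond between C-3 and C-4; iodo groups at C-1 and C-7.
Putting it together: 1,7-diiododec-3-ene.

1,7-diiododec-3-ene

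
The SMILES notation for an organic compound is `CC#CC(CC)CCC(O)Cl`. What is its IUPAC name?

Counting along the main chain through the –OH group and the multiple bond gives 7 carbons: the parent is heptane.
The principal characteristic group is an alcohol (–OH), named with the suffix -ol.
A C≡C triple bond in the chain gives the infix -yne-.
Number the chain so that numbering from this end puts the hydroxyl group at C-1 rather than C-7.
That gives the hydroxyl at C-1; the triple bond between C-5 and C-6; a chloro group at C-1; an ethyl group at C-4.
Substituent prefixes are cited in alphabetical order (multiplying prefixes like di-/tri- are ignored for ordering).
The name is 1-chloro-4-ethylhept-5-yn-1-ol.

1-chloro-4-ethylhept-5-yn-1-ol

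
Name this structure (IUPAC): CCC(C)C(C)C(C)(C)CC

3,3,4,5-tetramethylheptane

The longest carbon chain is 7 atoms: the parent is heptane.
Number the chain so that the substituent locant set {3,3,4,5} is lower than {3,4,5,5} at the first point of difference.
With this numbering: methyl groups at C-3 (×2) and C-4 and C-5.
Assembling the pieces gives 3,3,4,5-tetramethylheptane.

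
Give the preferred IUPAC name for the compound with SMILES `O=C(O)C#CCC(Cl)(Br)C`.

5-bromo-5-chlorohex-2-ynoic acid

The longest carbon chain that includes the –COOH group and the multiple bond has 6 carbons, so the parent hydride is hexane.
The principal characteristic group is a carboxylic acid (terminal –COOH), named with the suffix -oic acid.
The chain contains a C≡C triple bond, so the unsaturation ending is -yne.
Number the chain so that the carboxylic acid carbon is C-1 by definition.
With this numbering: the triple bond between C-2 and C-3; a bromo group at C-5; a chloro group at C-5.
Substituent prefixes are cited in alphabetical order (multiplying prefixes like di-/tri- are ignored for ordering).
The name is 5-bromo-5-chlorohex-2-ynoic acid.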